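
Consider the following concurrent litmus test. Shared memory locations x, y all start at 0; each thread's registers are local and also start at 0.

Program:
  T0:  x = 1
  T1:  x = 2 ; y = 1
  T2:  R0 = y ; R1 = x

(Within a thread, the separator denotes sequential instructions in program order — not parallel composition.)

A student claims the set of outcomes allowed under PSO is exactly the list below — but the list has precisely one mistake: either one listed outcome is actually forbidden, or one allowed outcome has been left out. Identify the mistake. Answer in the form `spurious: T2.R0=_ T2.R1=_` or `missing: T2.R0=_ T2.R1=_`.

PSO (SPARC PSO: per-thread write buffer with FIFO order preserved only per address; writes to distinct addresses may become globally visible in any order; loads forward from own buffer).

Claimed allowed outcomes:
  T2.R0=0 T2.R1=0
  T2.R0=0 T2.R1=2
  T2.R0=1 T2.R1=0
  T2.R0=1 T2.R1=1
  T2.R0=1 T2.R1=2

missing: T2.R0=0 T2.R1=1

outcome vector order: (T2.R0,T2.R1)
under PSO → <0 0>; <0 1>; <0 2>; <1 0>; <1 1>; <1 2>
PSO∖claimed = {<0 1>}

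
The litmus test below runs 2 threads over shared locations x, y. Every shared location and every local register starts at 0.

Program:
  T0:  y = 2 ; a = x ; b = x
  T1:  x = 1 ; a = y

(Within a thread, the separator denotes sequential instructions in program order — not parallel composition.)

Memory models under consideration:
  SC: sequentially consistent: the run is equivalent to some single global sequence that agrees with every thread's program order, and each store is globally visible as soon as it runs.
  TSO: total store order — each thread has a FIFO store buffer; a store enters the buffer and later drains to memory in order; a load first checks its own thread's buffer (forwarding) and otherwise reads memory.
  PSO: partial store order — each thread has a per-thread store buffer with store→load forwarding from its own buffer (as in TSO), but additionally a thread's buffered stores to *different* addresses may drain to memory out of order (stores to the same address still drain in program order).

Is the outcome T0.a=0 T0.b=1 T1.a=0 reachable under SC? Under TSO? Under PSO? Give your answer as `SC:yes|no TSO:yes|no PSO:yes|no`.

outcome vector order: (T0.a,T0.b,T1.a)
SC (4): <0 0 2>, <0 1 2>, <1 1 0>, <1 1 2>
TSO (6): <0 0 0>, <0 0 2>, <0 1 0>, <0 1 2>, <1 1 0>, <1 1 2>
PSO (6): <0 0 0>, <0 0 2>, <0 1 0>, <0 1 2>, <1 1 0>, <1 1 2>
target <0 1 0> ∈ {TSO,PSO}

SC:no TSO:yes PSO:yes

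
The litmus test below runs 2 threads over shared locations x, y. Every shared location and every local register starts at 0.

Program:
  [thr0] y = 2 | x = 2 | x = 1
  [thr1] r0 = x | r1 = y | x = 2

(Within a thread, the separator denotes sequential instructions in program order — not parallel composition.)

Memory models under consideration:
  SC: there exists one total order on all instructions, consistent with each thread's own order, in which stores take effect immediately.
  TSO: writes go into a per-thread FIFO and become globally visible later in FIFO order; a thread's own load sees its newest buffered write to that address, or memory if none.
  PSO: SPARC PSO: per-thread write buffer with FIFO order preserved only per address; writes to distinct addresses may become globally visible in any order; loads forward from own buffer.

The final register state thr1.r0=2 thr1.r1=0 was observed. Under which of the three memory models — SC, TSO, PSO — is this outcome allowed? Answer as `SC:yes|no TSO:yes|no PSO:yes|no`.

outcome vector order: (thr1.r0,thr1.r1)
under SC → (0,0); (0,2); (1,2); (2,2)
under TSO → (0,0); (0,2); (1,2); (2,2)
under PSO → (0,0); (0,2); (1,0); (1,2); (2,0); (2,2)
target (2,0) ∈ {PSO}

SC:no TSO:no PSO:yes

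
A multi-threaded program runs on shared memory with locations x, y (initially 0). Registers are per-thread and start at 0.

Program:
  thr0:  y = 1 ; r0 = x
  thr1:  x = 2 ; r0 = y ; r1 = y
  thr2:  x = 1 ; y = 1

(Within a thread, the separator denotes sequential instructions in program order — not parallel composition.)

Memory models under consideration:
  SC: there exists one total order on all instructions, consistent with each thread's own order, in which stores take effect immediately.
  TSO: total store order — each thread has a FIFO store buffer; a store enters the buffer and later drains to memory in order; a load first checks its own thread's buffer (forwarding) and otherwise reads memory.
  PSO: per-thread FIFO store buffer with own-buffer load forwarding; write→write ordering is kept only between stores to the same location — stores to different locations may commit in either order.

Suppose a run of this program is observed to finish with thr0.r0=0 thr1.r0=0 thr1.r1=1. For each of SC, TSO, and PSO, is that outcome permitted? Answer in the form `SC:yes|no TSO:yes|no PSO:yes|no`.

SC:no TSO:yes PSO:yes

outcome vector order: (thr0.r0,thr1.r0,thr1.r1)
under SC → (0,1,1) (1,0,0) (1,0,1) (1,1,1) (2,0,0) (2,0,1) (2,1,1)
under TSO → (0,0,0) (0,0,1) (0,1,1) (1,0,0) (1,0,1) (1,1,1) (2,0,0) (2,0,1) (2,1,1)
under PSO → (0,0,0) (0,0,1) (0,1,1) (1,0,0) (1,0,1) (1,1,1) (2,0,0) (2,0,1) (2,1,1)
target (0,0,1) ∈ {TSO,PSO}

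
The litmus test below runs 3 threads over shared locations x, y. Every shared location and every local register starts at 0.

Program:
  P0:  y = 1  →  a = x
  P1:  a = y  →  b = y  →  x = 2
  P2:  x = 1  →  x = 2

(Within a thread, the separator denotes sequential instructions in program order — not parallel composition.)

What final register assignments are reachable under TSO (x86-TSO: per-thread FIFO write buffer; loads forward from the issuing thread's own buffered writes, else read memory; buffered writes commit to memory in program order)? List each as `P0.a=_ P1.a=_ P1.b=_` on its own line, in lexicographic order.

outcome vector order: (P0.a,P1.a,P1.b)
|TSO outcomes| = 9

P0.a=0 P1.a=0 P1.b=0
P0.a=0 P1.a=0 P1.b=1
P0.a=0 P1.a=1 P1.b=1
P0.a=1 P1.a=0 P1.b=0
P0.a=1 P1.a=0 P1.b=1
P0.a=1 P1.a=1 P1.b=1
P0.a=2 P1.a=0 P1.b=0
P0.a=2 P1.a=0 P1.b=1
P0.a=2 P1.a=1 P1.b=1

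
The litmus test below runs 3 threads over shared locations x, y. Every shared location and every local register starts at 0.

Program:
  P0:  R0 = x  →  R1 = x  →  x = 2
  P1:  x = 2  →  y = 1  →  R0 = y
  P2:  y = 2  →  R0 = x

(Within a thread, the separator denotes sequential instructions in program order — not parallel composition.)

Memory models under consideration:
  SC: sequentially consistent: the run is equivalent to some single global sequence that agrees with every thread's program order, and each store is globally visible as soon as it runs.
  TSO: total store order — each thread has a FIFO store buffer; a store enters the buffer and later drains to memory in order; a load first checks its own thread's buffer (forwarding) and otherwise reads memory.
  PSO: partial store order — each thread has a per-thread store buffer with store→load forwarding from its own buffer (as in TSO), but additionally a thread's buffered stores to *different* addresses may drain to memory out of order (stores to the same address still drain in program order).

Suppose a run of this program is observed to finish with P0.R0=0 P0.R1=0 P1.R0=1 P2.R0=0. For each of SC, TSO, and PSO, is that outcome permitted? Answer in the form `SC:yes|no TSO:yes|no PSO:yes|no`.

SC:yes TSO:yes PSO:yes

outcome vector order: (P0.R0,P0.R1,P1.R0,P2.R0)
[SC] allowed = {(0,0,1,0); (0,0,1,2); (0,0,2,2); (0,2,1,0); (0,2,1,2); (0,2,2,2); (2,2,1,0); (2,2,1,2); (2,2,2,2)}
[TSO] allowed = {(0,0,1,0); (0,0,1,2); (0,0,2,0); (0,0,2,2); (0,2,1,0); (0,2,1,2); (0,2,2,0); (0,2,2,2); (2,2,1,0); (2,2,1,2); (2,2,2,0); (2,2,2,2)}
[PSO] allowed = {(0,0,1,0); (0,0,1,2); (0,0,2,0); (0,0,2,2); (0,2,1,0); (0,2,1,2); (0,2,2,0); (0,2,2,2); (2,2,1,0); (2,2,1,2); (2,2,2,0); (2,2,2,2)}
target (0,0,1,0) ∈ {SC,TSO,PSO}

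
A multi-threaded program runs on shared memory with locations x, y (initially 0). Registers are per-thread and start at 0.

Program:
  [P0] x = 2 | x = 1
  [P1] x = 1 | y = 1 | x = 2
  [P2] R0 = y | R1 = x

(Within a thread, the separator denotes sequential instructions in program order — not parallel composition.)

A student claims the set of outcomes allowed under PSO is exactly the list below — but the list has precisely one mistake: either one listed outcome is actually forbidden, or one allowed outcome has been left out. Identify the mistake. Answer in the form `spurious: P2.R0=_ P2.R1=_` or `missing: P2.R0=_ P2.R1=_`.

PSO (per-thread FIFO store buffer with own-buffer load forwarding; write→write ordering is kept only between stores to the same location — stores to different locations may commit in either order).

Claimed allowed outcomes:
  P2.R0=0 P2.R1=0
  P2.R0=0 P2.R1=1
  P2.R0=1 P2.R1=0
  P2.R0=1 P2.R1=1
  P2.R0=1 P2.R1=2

missing: P2.R0=0 P2.R1=2

outcome vector order: (P2.R0,P2.R1)
[PSO] allowed = {<0 0> <0 1> <0 2> <1 0> <1 1> <1 2>}
PSO∖claimed = {<0 2>}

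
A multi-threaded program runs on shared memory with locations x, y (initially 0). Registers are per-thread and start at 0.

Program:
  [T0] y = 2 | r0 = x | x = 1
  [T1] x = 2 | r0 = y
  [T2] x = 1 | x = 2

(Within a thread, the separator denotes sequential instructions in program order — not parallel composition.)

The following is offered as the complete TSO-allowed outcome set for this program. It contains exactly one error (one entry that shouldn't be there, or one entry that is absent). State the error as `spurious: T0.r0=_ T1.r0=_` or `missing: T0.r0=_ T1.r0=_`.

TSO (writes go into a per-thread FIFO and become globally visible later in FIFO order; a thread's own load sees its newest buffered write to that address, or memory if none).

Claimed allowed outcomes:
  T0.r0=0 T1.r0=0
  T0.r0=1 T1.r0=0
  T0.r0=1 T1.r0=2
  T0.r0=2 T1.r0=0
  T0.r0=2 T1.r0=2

outcome vector order: (T0.r0,T1.r0)
[TSO] allowed = {(0,0), (0,2), (1,0), (1,2), (2,0), (2,2)}
TSO∖claimed = {(0,2)}

missing: T0.r0=0 T1.r0=2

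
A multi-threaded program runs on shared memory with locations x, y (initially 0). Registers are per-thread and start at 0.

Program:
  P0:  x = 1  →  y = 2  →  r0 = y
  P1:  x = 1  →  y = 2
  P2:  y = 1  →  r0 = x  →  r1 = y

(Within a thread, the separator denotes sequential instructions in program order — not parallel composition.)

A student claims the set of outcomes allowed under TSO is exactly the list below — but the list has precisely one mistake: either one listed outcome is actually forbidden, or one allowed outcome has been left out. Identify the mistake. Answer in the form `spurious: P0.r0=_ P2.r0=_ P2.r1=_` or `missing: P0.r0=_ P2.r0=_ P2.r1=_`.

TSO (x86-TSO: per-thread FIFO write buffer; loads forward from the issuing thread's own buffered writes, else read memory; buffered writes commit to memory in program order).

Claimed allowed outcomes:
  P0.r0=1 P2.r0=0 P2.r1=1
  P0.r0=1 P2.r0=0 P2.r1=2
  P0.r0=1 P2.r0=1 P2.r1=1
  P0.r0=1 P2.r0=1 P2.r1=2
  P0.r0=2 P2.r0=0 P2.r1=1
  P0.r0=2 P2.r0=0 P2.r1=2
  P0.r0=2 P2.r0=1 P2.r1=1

missing: P0.r0=2 P2.r0=1 P2.r1=2

outcome vector order: (P0.r0,P2.r0,P2.r1)
TSO: 8 outcomes — {<1 0 1>; <1 0 2>; <1 1 1>; <1 1 2>; <2 0 1>; <2 0 2>; <2 1 1>; <2 1 2>}
TSO∖claimed = {<2 1 2>}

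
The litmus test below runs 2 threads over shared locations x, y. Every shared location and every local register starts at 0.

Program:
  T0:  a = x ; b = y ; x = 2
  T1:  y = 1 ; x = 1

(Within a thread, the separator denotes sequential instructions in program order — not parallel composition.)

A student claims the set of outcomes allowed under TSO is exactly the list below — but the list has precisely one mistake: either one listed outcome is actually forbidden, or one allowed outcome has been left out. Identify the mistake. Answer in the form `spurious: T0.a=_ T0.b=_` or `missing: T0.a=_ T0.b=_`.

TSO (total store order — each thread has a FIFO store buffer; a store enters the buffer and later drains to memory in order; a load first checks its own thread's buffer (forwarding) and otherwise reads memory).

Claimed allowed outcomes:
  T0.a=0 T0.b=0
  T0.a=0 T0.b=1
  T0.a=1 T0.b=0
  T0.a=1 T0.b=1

spurious: T0.a=1 T0.b=0

outcome vector order: (T0.a,T0.b)
[TSO] allowed = {0/0; 0/1; 1/1}
claimed∖TSO = {1/0}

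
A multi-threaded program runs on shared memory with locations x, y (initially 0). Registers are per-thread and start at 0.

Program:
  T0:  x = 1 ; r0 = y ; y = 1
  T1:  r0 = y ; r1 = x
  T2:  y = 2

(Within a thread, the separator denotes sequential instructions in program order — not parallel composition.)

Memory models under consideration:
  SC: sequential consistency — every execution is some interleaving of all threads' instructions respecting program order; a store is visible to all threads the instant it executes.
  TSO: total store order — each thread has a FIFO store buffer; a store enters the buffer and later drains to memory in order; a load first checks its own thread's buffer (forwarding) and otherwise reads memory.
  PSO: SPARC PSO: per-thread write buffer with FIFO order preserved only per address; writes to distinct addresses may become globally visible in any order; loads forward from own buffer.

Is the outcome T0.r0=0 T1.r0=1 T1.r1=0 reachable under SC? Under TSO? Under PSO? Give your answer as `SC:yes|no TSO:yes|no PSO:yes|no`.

outcome vector order: (T0.r0,T1.r0,T1.r1)
under SC → 000, 001, 011, 021, 200, 201, 211, 220, 221
under TSO → 000, 001, 011, 020, 021, 200, 201, 211, 220, 221
under PSO → 000, 001, 010, 011, 020, 021, 200, 201, 210, 211, 220, 221
target 010 ∈ {PSO}

SC:no TSO:no PSO:yes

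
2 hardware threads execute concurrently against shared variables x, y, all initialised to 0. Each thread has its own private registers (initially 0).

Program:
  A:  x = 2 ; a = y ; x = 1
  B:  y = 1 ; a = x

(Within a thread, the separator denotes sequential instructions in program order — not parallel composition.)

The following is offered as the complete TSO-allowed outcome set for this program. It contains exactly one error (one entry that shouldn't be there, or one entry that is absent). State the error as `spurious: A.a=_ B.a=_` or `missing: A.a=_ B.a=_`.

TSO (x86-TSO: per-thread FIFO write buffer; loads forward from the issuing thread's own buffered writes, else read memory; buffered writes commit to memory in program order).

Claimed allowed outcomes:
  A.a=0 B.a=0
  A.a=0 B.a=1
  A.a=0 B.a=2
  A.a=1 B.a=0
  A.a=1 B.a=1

missing: A.a=1 B.a=2

outcome vector order: (A.a,B.a)
TSO: 6 outcomes — {0/0 0/1 0/2 1/0 1/1 1/2}
TSO∖claimed = {1/2}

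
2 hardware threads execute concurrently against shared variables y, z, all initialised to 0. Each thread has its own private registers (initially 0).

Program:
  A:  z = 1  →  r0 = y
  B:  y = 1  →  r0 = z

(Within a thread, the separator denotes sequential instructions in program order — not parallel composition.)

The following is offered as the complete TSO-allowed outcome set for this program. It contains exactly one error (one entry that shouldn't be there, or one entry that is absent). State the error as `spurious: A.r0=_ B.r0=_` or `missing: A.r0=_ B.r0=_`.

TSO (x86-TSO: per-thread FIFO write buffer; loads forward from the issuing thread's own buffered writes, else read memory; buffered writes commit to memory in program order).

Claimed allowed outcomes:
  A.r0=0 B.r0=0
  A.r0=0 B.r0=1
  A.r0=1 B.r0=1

outcome vector order: (A.r0,B.r0)
under TSO → <0 0>, <0 1>, <1 0>, <1 1>
TSO∖claimed = {<1 0>}

missing: A.r0=1 B.r0=0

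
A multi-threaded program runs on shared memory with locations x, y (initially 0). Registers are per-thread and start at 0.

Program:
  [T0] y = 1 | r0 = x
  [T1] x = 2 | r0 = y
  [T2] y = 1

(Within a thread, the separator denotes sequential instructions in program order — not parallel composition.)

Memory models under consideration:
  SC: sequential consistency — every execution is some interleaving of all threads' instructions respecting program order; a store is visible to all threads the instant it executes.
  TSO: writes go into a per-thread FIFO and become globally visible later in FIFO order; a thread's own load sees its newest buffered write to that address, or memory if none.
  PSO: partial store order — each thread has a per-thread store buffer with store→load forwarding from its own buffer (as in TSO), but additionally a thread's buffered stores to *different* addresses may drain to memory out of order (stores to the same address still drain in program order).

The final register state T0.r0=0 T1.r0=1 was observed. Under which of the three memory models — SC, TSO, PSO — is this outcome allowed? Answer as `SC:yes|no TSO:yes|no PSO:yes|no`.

SC:yes TSO:yes PSO:yes

outcome vector order: (T0.r0,T1.r0)
under SC → 01 20 21
under TSO → 00 01 20 21
under PSO → 00 01 20 21
target 01 ∈ {SC,TSO,PSO}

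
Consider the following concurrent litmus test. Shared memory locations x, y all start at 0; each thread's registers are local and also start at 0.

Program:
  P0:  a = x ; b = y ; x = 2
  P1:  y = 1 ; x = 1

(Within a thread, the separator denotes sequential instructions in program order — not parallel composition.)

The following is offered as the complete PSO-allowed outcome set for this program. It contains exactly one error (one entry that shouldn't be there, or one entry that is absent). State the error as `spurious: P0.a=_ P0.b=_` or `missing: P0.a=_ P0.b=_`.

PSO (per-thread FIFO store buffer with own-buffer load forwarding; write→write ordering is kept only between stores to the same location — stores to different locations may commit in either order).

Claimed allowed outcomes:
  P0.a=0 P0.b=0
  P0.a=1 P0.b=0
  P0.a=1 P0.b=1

outcome vector order: (P0.a,P0.b)
[PSO] allowed = {<0 0>; <0 1>; <1 0>; <1 1>}
PSO∖claimed = {<0 1>}

missing: P0.a=0 P0.b=1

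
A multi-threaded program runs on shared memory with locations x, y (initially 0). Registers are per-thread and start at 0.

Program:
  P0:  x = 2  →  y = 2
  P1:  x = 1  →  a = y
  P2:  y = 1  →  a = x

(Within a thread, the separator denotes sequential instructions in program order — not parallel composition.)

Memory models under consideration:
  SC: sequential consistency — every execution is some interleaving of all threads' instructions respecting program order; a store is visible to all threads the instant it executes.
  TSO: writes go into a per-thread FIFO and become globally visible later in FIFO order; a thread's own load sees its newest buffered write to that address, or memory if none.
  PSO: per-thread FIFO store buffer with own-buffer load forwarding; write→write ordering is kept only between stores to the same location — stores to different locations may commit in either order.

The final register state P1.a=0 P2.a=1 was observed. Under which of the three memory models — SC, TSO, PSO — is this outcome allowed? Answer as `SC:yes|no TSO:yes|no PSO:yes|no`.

outcome vector order: (P1.a,P2.a)
SC: 8 outcomes — {0/1; 0/2; 1/0; 1/1; 1/2; 2/0; 2/1; 2/2}
TSO: 9 outcomes — {0/0; 0/1; 0/2; 1/0; 1/1; 1/2; 2/0; 2/1; 2/2}
PSO: 9 outcomes — {0/0; 0/1; 0/2; 1/0; 1/1; 1/2; 2/0; 2/1; 2/2}
target 0/1 ∈ {SC,TSO,PSO}

SC:yes TSO:yes PSO:yes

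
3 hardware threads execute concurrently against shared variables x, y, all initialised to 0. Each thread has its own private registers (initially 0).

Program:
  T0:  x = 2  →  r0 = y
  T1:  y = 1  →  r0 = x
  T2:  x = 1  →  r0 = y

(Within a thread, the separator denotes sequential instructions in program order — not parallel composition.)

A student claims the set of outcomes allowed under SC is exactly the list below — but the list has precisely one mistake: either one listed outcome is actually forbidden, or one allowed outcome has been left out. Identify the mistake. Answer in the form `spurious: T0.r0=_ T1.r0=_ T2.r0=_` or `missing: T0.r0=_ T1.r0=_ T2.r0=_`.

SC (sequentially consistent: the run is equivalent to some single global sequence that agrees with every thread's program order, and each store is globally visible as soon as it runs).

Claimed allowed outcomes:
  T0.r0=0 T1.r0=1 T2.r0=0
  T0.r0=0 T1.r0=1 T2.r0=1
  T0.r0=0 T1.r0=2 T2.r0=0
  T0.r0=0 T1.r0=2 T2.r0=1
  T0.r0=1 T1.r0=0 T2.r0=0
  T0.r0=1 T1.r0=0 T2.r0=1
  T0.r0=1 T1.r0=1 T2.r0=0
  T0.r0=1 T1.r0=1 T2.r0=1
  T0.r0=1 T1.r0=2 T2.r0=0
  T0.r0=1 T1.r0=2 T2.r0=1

spurious: T0.r0=1 T1.r0=0 T2.r0=0

outcome vector order: (T0.r0,T1.r0,T2.r0)
[SC] allowed = {010, 011, 020, 021, 101, 110, 111, 120, 121}
claimed∖SC = {100}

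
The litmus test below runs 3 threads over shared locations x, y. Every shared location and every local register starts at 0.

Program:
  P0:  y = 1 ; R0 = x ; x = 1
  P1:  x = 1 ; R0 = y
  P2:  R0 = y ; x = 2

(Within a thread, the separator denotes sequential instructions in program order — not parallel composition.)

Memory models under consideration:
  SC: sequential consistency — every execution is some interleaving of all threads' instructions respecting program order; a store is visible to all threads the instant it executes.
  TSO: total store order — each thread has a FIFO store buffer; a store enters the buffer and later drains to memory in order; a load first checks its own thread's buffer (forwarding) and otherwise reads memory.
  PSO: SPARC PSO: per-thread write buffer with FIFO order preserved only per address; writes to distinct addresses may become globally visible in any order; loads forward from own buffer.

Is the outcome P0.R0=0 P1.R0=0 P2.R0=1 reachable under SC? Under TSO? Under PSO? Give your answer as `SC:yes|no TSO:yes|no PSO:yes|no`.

SC:no TSO:yes PSO:yes

outcome vector order: (P0.R0,P1.R0,P2.R0)
SC (10): <0 1 0>; <0 1 1>; <1 0 0>; <1 0 1>; <1 1 0>; <1 1 1>; <2 0 0>; <2 0 1>; <2 1 0>; <2 1 1>
TSO (12): <0 0 0>; <0 0 1>; <0 1 0>; <0 1 1>; <1 0 0>; <1 0 1>; <1 1 0>; <1 1 1>; <2 0 0>; <2 0 1>; <2 1 0>; <2 1 1>
PSO (12): <0 0 0>; <0 0 1>; <0 1 0>; <0 1 1>; <1 0 0>; <1 0 1>; <1 1 0>; <1 1 1>; <2 0 0>; <2 0 1>; <2 1 0>; <2 1 1>
target <0 0 1> ∈ {TSO,PSO}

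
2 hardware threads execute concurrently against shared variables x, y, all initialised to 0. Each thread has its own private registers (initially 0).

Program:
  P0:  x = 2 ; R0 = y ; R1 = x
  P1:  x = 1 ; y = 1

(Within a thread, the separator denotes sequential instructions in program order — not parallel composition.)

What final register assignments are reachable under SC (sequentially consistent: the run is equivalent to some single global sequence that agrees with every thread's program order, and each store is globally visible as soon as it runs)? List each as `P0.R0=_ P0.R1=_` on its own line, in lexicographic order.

outcome vector order: (P0.R0,P0.R1)
|SC outcomes| = 4

P0.R0=0 P0.R1=1
P0.R0=0 P0.R1=2
P0.R0=1 P0.R1=1
P0.R0=1 P0.R1=2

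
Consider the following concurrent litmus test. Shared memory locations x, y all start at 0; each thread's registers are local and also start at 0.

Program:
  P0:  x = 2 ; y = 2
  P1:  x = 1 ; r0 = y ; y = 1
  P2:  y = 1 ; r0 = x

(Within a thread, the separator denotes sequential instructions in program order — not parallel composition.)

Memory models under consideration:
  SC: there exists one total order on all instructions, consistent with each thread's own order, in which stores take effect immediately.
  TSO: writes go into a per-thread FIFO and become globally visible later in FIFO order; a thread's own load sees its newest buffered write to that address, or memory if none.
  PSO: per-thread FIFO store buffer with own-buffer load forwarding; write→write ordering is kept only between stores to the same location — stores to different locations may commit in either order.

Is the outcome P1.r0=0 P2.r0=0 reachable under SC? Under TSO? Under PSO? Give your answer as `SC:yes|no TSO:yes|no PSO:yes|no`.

outcome vector order: (P1.r0,P2.r0)
SC: 8 outcomes — {(0,1), (0,2), (1,0), (1,1), (1,2), (2,0), (2,1), (2,2)}
TSO: 9 outcomes — {(0,0), (0,1), (0,2), (1,0), (1,1), (1,2), (2,0), (2,1), (2,2)}
PSO: 9 outcomes — {(0,0), (0,1), (0,2), (1,0), (1,1), (1,2), (2,0), (2,1), (2,2)}
target (0,0) ∈ {TSO,PSO}

SC:no TSO:yes PSO:yes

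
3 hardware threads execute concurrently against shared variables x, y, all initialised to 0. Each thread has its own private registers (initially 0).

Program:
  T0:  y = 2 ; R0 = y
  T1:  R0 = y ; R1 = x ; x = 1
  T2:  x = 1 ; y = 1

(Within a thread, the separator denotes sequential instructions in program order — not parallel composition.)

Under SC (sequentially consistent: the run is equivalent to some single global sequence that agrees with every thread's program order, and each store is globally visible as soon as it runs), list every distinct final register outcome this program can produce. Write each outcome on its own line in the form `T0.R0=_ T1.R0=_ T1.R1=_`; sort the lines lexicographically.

outcome vector order: (T0.R0,T1.R0,T1.R1)
|SC outcomes| = 10

T0.R0=1 T1.R0=0 T1.R1=0
T0.R0=1 T1.R0=0 T1.R1=1
T0.R0=1 T1.R0=1 T1.R1=1
T0.R0=1 T1.R0=2 T1.R1=0
T0.R0=1 T1.R0=2 T1.R1=1
T0.R0=2 T1.R0=0 T1.R1=0
T0.R0=2 T1.R0=0 T1.R1=1
T0.R0=2 T1.R0=1 T1.R1=1
T0.R0=2 T1.R0=2 T1.R1=0
T0.R0=2 T1.R0=2 T1.R1=1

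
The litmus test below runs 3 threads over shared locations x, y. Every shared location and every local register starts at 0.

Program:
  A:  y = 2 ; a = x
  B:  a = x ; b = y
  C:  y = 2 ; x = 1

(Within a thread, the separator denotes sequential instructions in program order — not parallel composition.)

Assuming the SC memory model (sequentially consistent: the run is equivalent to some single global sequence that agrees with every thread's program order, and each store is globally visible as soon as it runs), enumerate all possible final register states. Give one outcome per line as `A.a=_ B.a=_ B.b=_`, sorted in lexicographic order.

outcome vector order: (A.a,B.a,B.b)
|SC outcomes| = 6

A.a=0 B.a=0 B.b=0
A.a=0 B.a=0 B.b=2
A.a=0 B.a=1 B.b=2
A.a=1 B.a=0 B.b=0
A.a=1 B.a=0 B.b=2
A.a=1 B.a=1 B.b=2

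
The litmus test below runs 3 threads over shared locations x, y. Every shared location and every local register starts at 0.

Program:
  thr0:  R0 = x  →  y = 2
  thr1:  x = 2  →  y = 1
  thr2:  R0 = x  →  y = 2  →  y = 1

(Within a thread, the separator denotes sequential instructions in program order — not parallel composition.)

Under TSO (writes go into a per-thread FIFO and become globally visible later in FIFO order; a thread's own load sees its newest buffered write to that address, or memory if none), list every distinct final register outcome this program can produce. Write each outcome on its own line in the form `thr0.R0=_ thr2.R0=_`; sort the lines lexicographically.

thr0.R0=0 thr2.R0=0
thr0.R0=0 thr2.R0=2
thr0.R0=2 thr2.R0=0
thr0.R0=2 thr2.R0=2

outcome vector order: (thr0.R0,thr2.R0)
|TSO outcomes| = 4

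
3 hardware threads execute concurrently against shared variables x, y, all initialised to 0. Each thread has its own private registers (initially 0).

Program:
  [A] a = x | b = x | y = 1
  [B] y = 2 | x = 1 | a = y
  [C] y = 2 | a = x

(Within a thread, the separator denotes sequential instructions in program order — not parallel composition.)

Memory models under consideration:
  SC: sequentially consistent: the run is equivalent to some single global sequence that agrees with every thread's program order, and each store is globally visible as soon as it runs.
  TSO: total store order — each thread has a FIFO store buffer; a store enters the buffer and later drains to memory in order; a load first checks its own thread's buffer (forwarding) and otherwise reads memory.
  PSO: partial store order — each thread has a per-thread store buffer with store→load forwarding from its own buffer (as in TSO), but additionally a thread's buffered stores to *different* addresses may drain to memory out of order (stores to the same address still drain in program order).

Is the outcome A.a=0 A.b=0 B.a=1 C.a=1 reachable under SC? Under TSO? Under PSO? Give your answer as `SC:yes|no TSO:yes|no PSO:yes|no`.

outcome vector order: (A.a,A.b,B.a,C.a)
SC (12): 0/0/1/0, 0/0/1/1, 0/0/2/0, 0/0/2/1, 0/1/1/0, 0/1/1/1, 0/1/2/0, 0/1/2/1, 1/1/1/0, 1/1/1/1, 1/1/2/0, 1/1/2/1
TSO (12): 0/0/1/0, 0/0/1/1, 0/0/2/0, 0/0/2/1, 0/1/1/0, 0/1/1/1, 0/1/2/0, 0/1/2/1, 1/1/1/0, 1/1/1/1, 1/1/2/0, 1/1/2/1
PSO (12): 0/0/1/0, 0/0/1/1, 0/0/2/0, 0/0/2/1, 0/1/1/0, 0/1/1/1, 0/1/2/0, 0/1/2/1, 1/1/1/0, 1/1/1/1, 1/1/2/0, 1/1/2/1
target 0/0/1/1 ∈ {SC,TSO,PSO}

SC:yes TSO:yes PSO:yes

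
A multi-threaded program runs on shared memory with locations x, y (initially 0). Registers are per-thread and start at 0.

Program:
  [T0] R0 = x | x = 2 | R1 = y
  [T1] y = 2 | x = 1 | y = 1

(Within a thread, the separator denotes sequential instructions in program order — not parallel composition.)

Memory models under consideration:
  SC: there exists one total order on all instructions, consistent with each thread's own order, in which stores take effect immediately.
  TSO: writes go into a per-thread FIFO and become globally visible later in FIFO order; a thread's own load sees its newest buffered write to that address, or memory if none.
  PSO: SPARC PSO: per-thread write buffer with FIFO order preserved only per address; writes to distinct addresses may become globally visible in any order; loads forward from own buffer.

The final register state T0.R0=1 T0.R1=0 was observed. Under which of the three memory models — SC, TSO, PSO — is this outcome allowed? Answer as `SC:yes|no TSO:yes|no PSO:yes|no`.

outcome vector order: (T0.R0,T0.R1)
[SC] allowed = {<0 0> <0 1> <0 2> <1 1> <1 2>}
[TSO] allowed = {<0 0> <0 1> <0 2> <1 1> <1 2>}
[PSO] allowed = {<0 0> <0 1> <0 2> <1 0> <1 1> <1 2>}
target <1 0> ∈ {PSO}

SC:no TSO:no PSO:yes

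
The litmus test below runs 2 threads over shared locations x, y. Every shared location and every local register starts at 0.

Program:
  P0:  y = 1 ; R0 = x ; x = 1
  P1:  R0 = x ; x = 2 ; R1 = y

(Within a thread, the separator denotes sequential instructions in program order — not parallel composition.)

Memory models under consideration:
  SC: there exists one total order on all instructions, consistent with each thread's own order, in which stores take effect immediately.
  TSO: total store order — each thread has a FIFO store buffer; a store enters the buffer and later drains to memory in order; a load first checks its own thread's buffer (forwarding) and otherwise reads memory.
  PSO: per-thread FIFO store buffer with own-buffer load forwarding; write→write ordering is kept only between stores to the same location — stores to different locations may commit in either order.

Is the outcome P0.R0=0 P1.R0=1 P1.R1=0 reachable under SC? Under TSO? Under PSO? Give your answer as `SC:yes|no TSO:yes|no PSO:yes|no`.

SC:no TSO:no PSO:yes

outcome vector order: (P0.R0,P1.R0,P1.R1)
SC (4): 0/0/1 0/1/1 2/0/0 2/0/1
TSO (5): 0/0/0 0/0/1 0/1/1 2/0/0 2/0/1
PSO (6): 0/0/0 0/0/1 0/1/0 0/1/1 2/0/0 2/0/1
target 0/1/0 ∈ {PSO}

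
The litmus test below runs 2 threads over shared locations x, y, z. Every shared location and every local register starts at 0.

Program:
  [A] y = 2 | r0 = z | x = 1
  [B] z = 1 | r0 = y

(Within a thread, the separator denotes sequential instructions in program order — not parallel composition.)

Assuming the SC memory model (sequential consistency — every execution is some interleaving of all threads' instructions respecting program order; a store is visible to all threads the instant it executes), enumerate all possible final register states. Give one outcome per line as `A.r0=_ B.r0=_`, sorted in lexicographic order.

outcome vector order: (A.r0,B.r0)
|SC outcomes| = 3

A.r0=0 B.r0=2
A.r0=1 B.r0=0
A.r0=1 B.r0=2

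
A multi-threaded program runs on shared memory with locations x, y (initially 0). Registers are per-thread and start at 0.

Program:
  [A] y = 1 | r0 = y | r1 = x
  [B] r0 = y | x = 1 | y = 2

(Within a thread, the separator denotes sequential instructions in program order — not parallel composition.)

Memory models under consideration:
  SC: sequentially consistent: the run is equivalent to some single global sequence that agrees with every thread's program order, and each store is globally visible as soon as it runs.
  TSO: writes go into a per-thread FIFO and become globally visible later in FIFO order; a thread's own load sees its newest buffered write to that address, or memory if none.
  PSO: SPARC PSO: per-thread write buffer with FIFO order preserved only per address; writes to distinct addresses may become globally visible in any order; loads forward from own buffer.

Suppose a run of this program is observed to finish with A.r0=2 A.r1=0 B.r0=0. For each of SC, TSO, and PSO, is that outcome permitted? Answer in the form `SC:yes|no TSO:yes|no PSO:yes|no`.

outcome vector order: (A.r0,A.r1,B.r0)
under SC → 100, 101, 110, 111, 210, 211
under TSO → 100, 101, 110, 111, 210, 211
under PSO → 100, 101, 110, 111, 200, 201, 210, 211
target 200 ∈ {PSO}

SC:no TSO:no PSO:yes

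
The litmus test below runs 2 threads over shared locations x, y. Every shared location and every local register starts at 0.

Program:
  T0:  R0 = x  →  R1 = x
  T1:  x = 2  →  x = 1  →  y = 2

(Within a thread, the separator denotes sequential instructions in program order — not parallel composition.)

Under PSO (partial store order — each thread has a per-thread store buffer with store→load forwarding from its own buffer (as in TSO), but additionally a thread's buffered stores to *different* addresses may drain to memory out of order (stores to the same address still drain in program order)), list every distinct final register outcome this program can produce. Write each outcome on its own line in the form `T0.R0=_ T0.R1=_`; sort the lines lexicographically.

T0.R0=0 T0.R1=0
T0.R0=0 T0.R1=1
T0.R0=0 T0.R1=2
T0.R0=1 T0.R1=1
T0.R0=2 T0.R1=1
T0.R0=2 T0.R1=2

outcome vector order: (T0.R0,T0.R1)
|PSO outcomes| = 6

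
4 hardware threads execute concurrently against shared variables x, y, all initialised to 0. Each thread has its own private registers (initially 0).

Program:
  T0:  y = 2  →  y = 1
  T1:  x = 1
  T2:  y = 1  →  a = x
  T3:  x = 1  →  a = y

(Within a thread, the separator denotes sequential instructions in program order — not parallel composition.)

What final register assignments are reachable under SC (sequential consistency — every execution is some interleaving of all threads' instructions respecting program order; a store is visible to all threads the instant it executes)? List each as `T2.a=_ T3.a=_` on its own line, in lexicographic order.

outcome vector order: (T2.a,T3.a)
|SC outcomes| = 5

T2.a=0 T3.a=1
T2.a=0 T3.a=2
T2.a=1 T3.a=0
T2.a=1 T3.a=1
T2.a=1 T3.a=2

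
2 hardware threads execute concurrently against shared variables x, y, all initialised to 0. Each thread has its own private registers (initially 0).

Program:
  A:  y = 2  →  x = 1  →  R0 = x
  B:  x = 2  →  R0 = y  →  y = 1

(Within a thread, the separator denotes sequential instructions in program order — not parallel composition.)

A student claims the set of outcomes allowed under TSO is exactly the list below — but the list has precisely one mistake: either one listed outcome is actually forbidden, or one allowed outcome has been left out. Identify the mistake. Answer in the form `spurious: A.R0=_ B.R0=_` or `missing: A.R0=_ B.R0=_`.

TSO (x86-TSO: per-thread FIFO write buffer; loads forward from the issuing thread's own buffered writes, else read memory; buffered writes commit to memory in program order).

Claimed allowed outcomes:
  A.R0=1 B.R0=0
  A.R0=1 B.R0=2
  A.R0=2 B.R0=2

missing: A.R0=2 B.R0=0

outcome vector order: (A.R0,B.R0)
TSO (4): 10, 12, 20, 22
TSO∖claimed = {20}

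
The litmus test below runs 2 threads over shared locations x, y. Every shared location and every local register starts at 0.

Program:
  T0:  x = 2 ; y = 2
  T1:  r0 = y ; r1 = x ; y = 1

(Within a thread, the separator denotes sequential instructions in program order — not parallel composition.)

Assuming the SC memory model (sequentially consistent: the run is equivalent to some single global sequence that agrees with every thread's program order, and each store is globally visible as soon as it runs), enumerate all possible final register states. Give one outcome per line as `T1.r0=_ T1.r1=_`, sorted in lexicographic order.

outcome vector order: (T1.r0,T1.r1)
|SC outcomes| = 3

T1.r0=0 T1.r1=0
T1.r0=0 T1.r1=2
T1.r0=2 T1.r1=2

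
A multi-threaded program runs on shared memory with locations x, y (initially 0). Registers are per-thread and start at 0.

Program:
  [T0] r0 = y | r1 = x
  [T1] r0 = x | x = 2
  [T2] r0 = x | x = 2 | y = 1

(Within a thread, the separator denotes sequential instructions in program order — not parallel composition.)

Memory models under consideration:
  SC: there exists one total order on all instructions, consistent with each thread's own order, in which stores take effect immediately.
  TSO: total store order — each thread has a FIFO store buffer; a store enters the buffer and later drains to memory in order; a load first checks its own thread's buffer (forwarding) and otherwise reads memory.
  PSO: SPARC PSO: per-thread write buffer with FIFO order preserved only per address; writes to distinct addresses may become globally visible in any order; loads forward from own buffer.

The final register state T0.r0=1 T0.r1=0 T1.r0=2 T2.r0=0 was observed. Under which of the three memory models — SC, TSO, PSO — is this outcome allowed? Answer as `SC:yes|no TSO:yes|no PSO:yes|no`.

SC:no TSO:no PSO:yes

outcome vector order: (T0.r0,T0.r1,T1.r0,T2.r0)
SC (9): <0 0 0 0>; <0 0 0 2>; <0 0 2 0>; <0 2 0 0>; <0 2 0 2>; <0 2 2 0>; <1 2 0 0>; <1 2 0 2>; <1 2 2 0>
TSO (9): <0 0 0 0>; <0 0 0 2>; <0 0 2 0>; <0 2 0 0>; <0 2 0 2>; <0 2 2 0>; <1 2 0 0>; <1 2 0 2>; <1 2 2 0>
PSO (11): <0 0 0 0>; <0 0 0 2>; <0 0 2 0>; <0 2 0 0>; <0 2 0 2>; <0 2 2 0>; <1 0 0 0>; <1 0 2 0>; <1 2 0 0>; <1 2 0 2>; <1 2 2 0>
target <1 0 2 0> ∈ {PSO}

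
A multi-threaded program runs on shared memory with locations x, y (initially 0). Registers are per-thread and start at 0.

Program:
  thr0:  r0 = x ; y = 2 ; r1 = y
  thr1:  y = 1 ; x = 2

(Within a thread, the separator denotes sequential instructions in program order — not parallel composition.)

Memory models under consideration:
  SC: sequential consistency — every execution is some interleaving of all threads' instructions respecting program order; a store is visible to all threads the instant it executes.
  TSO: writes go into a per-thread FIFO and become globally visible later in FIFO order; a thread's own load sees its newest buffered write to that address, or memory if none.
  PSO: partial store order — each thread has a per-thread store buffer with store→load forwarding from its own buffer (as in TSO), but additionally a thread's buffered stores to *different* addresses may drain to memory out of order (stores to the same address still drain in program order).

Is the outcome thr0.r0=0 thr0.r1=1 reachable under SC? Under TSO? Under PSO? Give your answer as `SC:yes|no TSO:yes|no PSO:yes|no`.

outcome vector order: (thr0.r0,thr0.r1)
SC (3): (0,1) (0,2) (2,2)
TSO (3): (0,1) (0,2) (2,2)
PSO (4): (0,1) (0,2) (2,1) (2,2)
target (0,1) ∈ {SC,TSO,PSO}

SC:yes TSO:yes PSO:yes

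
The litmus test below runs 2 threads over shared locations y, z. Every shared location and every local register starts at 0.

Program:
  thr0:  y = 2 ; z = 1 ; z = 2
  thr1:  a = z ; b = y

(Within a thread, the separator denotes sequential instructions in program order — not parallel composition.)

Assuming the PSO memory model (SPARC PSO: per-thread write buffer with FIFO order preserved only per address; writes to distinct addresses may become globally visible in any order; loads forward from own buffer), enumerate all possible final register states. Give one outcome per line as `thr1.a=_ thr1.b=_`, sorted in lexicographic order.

outcome vector order: (thr1.a,thr1.b)
|PSO outcomes| = 6

thr1.a=0 thr1.b=0
thr1.a=0 thr1.b=2
thr1.a=1 thr1.b=0
thr1.a=1 thr1.b=2
thr1.a=2 thr1.b=0
thr1.a=2 thr1.b=2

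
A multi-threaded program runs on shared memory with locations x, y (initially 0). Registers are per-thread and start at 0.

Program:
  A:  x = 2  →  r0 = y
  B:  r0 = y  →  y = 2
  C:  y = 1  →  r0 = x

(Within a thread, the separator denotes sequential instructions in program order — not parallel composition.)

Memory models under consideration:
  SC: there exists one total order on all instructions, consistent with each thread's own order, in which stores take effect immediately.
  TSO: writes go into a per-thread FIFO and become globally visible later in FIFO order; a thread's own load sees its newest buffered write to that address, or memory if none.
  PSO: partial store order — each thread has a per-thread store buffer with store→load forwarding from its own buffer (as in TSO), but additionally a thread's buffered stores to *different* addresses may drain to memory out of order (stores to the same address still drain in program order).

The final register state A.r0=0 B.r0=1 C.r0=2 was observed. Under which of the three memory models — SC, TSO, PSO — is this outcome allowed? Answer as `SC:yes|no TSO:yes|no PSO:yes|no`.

SC:yes TSO:yes PSO:yes

outcome vector order: (A.r0,B.r0,C.r0)
[SC] allowed = {0/0/2; 0/1/2; 1/0/0; 1/0/2; 1/1/0; 1/1/2; 2/0/0; 2/0/2; 2/1/0; 2/1/2}
[TSO] allowed = {0/0/0; 0/0/2; 0/1/0; 0/1/2; 1/0/0; 1/0/2; 1/1/0; 1/1/2; 2/0/0; 2/0/2; 2/1/0; 2/1/2}
[PSO] allowed = {0/0/0; 0/0/2; 0/1/0; 0/1/2; 1/0/0; 1/0/2; 1/1/0; 1/1/2; 2/0/0; 2/0/2; 2/1/0; 2/1/2}
target 0/1/2 ∈ {SC,TSO,PSO}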